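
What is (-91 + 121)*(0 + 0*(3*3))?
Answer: 0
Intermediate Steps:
(-91 + 121)*(0 + 0*(3*3)) = 30*(0 + 0*9) = 30*(0 + 0) = 30*0 = 0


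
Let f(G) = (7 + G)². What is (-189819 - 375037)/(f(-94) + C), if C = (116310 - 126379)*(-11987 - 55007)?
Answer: -564856/674570155 ≈ -0.00083736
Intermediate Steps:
C = 674562586 (C = -10069*(-66994) = 674562586)
(-189819 - 375037)/(f(-94) + C) = (-189819 - 375037)/((7 - 94)² + 674562586) = -564856/((-87)² + 674562586) = -564856/(7569 + 674562586) = -564856/674570155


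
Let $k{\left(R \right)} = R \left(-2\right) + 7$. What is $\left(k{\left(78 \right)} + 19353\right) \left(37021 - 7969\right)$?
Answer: $557914608$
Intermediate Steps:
$k{\left(R \right)} = 7 - 2 R$ ($k{\left(R \right)} = - 2 R + 7 = 7 - 2 R$)
$\left(k{\left(78 \right)} + 19353\right) \left(37021 - 7969\right) = \left(\left(7 - 156\right) + 19353\right) \left(37021 - 7969\right) = \left(\left(7 - 156\right) + 19353\right) 29052 = \left(-149 + 19353\right) 29052 = 19204 \cdot 29052 = 557914608$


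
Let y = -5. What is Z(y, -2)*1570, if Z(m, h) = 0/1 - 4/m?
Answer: 1256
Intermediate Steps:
Z(m, h) = -4/m (Z(m, h) = 0*1 - 4/m = 0 - 4/m = -4/m)
Z(y, -2)*1570 = -4/(-5)*1570 = -4*(-⅕)*1570 = (⅘)*1570 = 1256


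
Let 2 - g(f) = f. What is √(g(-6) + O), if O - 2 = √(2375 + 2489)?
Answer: √(10 + 16*√19) ≈ 8.9299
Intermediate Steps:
g(f) = 2 - f
O = 2 + 16*√19 (O = 2 + √(2375 + 2489) = 2 + √4864 = 2 + 16*√19 ≈ 71.742)
√(g(-6) + O) = √((2 - 1*(-6)) + (2 + 16*√19)) = √((2 + 6) + (2 + 16*√19)) = √(8 + (2 + 16*√19)) = √(10 + 16*√19)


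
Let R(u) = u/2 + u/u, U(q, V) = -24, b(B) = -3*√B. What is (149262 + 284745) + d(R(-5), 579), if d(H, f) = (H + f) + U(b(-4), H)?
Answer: 869121/2 ≈ 4.3456e+5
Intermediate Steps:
R(u) = 1 + u/2 (R(u) = u*(½) + 1 = u/2 + 1 = 1 + u/2)
d(H, f) = -24 + H + f (d(H, f) = (H + f) - 24 = -24 + H + f)
(149262 + 284745) + d(R(-5), 579) = (149262 + 284745) + (-24 + (1 + (½)*(-5)) + 579) = 434007 + (-24 + (1 - 5/2) + 579) = 434007 + (-24 - 3/2 + 579) = 434007 + 1107/2 = 869121/2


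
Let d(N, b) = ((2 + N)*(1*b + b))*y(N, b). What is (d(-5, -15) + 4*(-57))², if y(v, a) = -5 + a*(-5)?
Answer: 36869184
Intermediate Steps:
y(v, a) = -5 - 5*a
d(N, b) = 2*b*(-5 - 5*b)*(2 + N) (d(N, b) = ((2 + N)*(1*b + b))*(-5 - 5*b) = ((2 + N)*(b + b))*(-5 - 5*b) = ((2 + N)*(2*b))*(-5 - 5*b) = (2*b*(2 + N))*(-5 - 5*b) = 2*b*(-5 - 5*b)*(2 + N))
(d(-5, -15) + 4*(-57))² = (-10*(-15)*(1 - 15)*(2 - 5) + 4*(-57))² = (-10*(-15)*(-14)*(-3) - 228)² = (6300 - 228)² = 6072² = 36869184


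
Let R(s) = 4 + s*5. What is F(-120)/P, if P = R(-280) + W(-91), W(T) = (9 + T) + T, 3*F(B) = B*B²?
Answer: 192000/523 ≈ 367.11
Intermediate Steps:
F(B) = B³/3 (F(B) = (B*B²)/3 = B³/3)
R(s) = 4 + 5*s
W(T) = 9 + 2*T
P = -1569 (P = (4 + 5*(-280)) + (9 + 2*(-91)) = (4 - 1400) + (9 - 182) = -1396 - 173 = -1569)
F(-120)/P = ((⅓)*(-120)³)/(-1569) = ((⅓)*(-1728000))*(-1/1569) = -576000*(-1/1569) = 192000/523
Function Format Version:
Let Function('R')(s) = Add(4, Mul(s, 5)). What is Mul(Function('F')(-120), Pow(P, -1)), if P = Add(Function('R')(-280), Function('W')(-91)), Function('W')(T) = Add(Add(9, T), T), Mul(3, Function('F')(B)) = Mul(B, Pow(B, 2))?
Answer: Rational(192000, 523) ≈ 367.11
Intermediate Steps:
Function('F')(B) = Mul(Rational(1, 3), Pow(B, 3)) (Function('F')(B) = Mul(Rational(1, 3), Mul(B, Pow(B, 2))) = Mul(Rational(1, 3), Pow(B, 3)))
Function('R')(s) = Add(4, Mul(5, s))
Function('W')(T) = Add(9, Mul(2, T))
P = -1569 (P = Add(Add(4, Mul(5, -280)), Add(9, Mul(2, -91))) = Add(Add(4, -1400), Add(9, -182)) = Add(-1396, -173) = -1569)
Mul(Function('F')(-120), Pow(P, -1)) = Mul(Mul(Rational(1, 3), Pow(-120, 3)), Pow(-1569, -1)) = Mul(Mul(Rational(1, 3), -1728000), Rational(-1, 1569)) = Mul(-576000, Rational(-1, 1569)) = Rational(192000, 523)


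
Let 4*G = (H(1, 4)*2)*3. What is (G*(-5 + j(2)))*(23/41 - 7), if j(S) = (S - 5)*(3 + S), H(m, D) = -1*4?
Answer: -31680/41 ≈ -772.68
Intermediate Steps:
H(m, D) = -4
G = -6 (G = (-4*2*3)/4 = (-8*3)/4 = (1/4)*(-24) = -6)
j(S) = (-5 + S)*(3 + S)
(G*(-5 + j(2)))*(23/41 - 7) = (-6*(-5 + (-15 + 2**2 - 2*2)))*(23/41 - 7) = (-6*(-5 + (-15 + 4 - 4)))*(23*(1/41) - 7) = (-6*(-5 - 15))*(23/41 - 7) = -6*(-20)*(-264/41) = 120*(-264/41) = -31680/41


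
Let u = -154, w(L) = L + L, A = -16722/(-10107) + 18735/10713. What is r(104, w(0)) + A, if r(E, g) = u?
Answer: -603927829/4010233 ≈ -150.60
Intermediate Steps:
A = 13648053/4010233 (A = -16722*(-1/10107) + 18735*(1/10713) = 1858/1123 + 6245/3571 = 13648053/4010233 ≈ 3.4033)
w(L) = 2*L
r(E, g) = -154
r(104, w(0)) + A = -154 + 13648053/4010233 = -603927829/4010233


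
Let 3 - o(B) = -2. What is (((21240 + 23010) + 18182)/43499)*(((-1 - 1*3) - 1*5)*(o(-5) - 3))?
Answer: -1123776/43499 ≈ -25.835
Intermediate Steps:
o(B) = 5 (o(B) = 3 - 1*(-2) = 3 + 2 = 5)
(((21240 + 23010) + 18182)/43499)*(((-1 - 1*3) - 1*5)*(o(-5) - 3)) = (((21240 + 23010) + 18182)/43499)*(((-1 - 1*3) - 1*5)*(5 - 3)) = ((44250 + 18182)*(1/43499))*(((-1 - 3) - 5)*2) = (62432*(1/43499))*((-4 - 5)*2) = 62432*(-9*2)/43499 = (62432/43499)*(-18) = -1123776/43499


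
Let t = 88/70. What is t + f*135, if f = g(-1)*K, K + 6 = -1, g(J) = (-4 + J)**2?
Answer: -826831/35 ≈ -23624.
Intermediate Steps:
t = 44/35 (t = 88*(1/70) = 44/35 ≈ 1.2571)
K = -7 (K = -6 - 1 = -7)
f = -175 (f = (-4 - 1)**2*(-7) = (-5)**2*(-7) = 25*(-7) = -175)
t + f*135 = 44/35 - 175*135 = 44/35 - 23625 = -826831/35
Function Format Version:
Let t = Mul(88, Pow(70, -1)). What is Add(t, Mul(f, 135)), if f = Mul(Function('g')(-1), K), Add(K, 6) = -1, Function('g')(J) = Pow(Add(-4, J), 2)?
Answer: Rational(-826831, 35) ≈ -23624.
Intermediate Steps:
t = Rational(44, 35) (t = Mul(88, Rational(1, 70)) = Rational(44, 35) ≈ 1.2571)
K = -7 (K = Add(-6, -1) = -7)
f = -175 (f = Mul(Pow(Add(-4, -1), 2), -7) = Mul(Pow(-5, 2), -7) = Mul(25, -7) = -175)
Add(t, Mul(f, 135)) = Add(Rational(44, 35), Mul(-175, 135)) = Add(Rational(44, 35), -23625) = Rational(-826831, 35)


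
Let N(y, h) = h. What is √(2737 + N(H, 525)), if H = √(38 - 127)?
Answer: √3262 ≈ 57.114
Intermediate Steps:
H = I*√89 (H = √(-89) = I*√89 ≈ 9.434*I)
√(2737 + N(H, 525)) = √(2737 + 525) = √3262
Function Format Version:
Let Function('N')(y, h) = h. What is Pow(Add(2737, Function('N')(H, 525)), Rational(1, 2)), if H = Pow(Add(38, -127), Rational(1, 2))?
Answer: Pow(3262, Rational(1, 2)) ≈ 57.114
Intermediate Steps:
H = Mul(I, Pow(89, Rational(1, 2))) (H = Pow(-89, Rational(1, 2)) = Mul(I, Pow(89, Rational(1, 2))) ≈ Mul(9.4340, I))
Pow(Add(2737, Function('N')(H, 525)), Rational(1, 2)) = Pow(Add(2737, 525), Rational(1, 2)) = Pow(3262, Rational(1, 2))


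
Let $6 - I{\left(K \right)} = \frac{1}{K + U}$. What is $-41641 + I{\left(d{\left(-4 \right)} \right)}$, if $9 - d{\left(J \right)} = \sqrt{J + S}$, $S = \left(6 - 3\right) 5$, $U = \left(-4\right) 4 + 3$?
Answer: $- \frac{208171}{5} - \frac{\sqrt{11}}{5} \approx -41635.0$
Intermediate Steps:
$U = -13$ ($U = -16 + 3 = -13$)
$S = 15$ ($S = 3 \cdot 5 = 15$)
$d{\left(J \right)} = 9 - \sqrt{15 + J}$ ($d{\left(J \right)} = 9 - \sqrt{J + 15} = 9 - \sqrt{15 + J}$)
$I{\left(K \right)} = 6 - \frac{1}{-13 + K}$ ($I{\left(K \right)} = 6 - \frac{1}{K - 13} = 6 - \frac{1}{-13 + K}$)
$-41641 + I{\left(d{\left(-4 \right)} \right)} = -41641 + \frac{-79 + 6 \left(9 - \sqrt{15 - 4}\right)}{-13 + \left(9 - \sqrt{15 - 4}\right)} = -41641 + \frac{-79 + 6 \left(9 - \sqrt{11}\right)}{-13 + \left(9 - \sqrt{11}\right)} = -41641 + \frac{-79 + \left(54 - 6 \sqrt{11}\right)}{-4 - \sqrt{11}} = -41641 + \frac{-25 - 6 \sqrt{11}}{-4 - \sqrt{11}}$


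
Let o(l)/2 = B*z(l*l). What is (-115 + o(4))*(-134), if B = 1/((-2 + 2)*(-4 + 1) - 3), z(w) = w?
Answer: 50518/3 ≈ 16839.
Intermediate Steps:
B = -⅓ (B = 1/(0*(-3) - 3) = 1/(0 - 3) = 1/(-3) = -⅓ ≈ -0.33333)
o(l) = -2*l²/3 (o(l) = 2*(-l*l/3) = 2*(-l²/3) = -2*l²/3)
(-115 + o(4))*(-134) = (-115 - ⅔*4²)*(-134) = (-115 - ⅔*16)*(-134) = (-115 - 32/3)*(-134) = -377/3*(-134) = 50518/3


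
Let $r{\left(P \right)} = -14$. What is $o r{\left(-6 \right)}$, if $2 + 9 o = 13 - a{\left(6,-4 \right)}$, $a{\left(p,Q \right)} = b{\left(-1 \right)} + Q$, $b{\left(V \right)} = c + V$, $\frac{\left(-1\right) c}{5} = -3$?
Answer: $- \frac{14}{9} \approx -1.5556$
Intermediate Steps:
$c = 15$ ($c = \left(-5\right) \left(-3\right) = 15$)
$b{\left(V \right)} = 15 + V$
$a{\left(p,Q \right)} = 14 + Q$ ($a{\left(p,Q \right)} = \left(15 - 1\right) + Q = 14 + Q$)
$o = \frac{1}{9}$ ($o = - \frac{2}{9} + \frac{13 - \left(14 - 4\right)}{9} = - \frac{2}{9} + \frac{13 - 10}{9} = - \frac{2}{9} + \frac{1}{9} \cdot 3 = - \frac{2}{9} + \frac{1}{3} = \frac{1}{9} \approx 0.11111$)
$o r{\left(-6 \right)} = \frac{1}{9} \left(-14\right) = - \frac{14}{9}$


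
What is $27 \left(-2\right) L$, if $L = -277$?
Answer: $14958$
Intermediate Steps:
$27 \left(-2\right) L = 27 \left(-2\right) \left(-277\right) = \left(-54\right) \left(-277\right) = 14958$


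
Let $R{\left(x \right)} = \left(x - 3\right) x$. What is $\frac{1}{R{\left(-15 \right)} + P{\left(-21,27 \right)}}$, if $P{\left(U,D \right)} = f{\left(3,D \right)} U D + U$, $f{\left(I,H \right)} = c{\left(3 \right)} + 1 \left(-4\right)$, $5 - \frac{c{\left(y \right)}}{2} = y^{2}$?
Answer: $\frac{1}{7053} \approx 0.00014178$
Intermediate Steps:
$c{\left(y \right)} = 10 - 2 y^{2}$
$R{\left(x \right)} = x \left(-3 + x\right)$ ($R{\left(x \right)} = \left(-3 + x\right) x = x \left(-3 + x\right)$)
$f{\left(I,H \right)} = -12$ ($f{\left(I,H \right)} = \left(10 - 2 \cdot 3^{2}\right) + 1 \left(-4\right) = \left(10 - 18\right) - 4 = -8 - 4 = -12$)
$P{\left(U,D \right)} = U - 12 D U$ ($P{\left(U,D \right)} = - 12 U D + U = - 12 D U + U = U - 12 D U$)
$\frac{1}{R{\left(-15 \right)} + P{\left(-21,27 \right)}} = \frac{1}{- 15 \left(-3 - 15\right) - 21 \left(1 - 324\right)} = \frac{1}{\left(-15\right) \left(-18\right) - 21 \left(1 - 324\right)} = \frac{1}{270 - -6783} = \frac{1}{270 + 6783} = \frac{1}{7053}$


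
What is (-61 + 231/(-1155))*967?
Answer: -295902/5 ≈ -59180.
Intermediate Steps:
(-61 + 231/(-1155))*967 = (-61 + 231*(-1/1155))*967 = (-61 - ⅕)*967 = -306/5*967 = -295902/5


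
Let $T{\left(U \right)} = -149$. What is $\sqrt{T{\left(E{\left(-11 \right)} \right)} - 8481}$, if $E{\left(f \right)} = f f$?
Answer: $i \sqrt{8630} \approx 92.898 i$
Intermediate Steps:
$E{\left(f \right)} = f^{2}$
$\sqrt{T{\left(E{\left(-11 \right)} \right)} - 8481} = \sqrt{-149 - 8481} = \sqrt{-8630} = i \sqrt{8630}$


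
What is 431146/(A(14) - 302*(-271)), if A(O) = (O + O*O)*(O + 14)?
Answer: 215573/43861 ≈ 4.9149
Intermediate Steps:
A(O) = (14 + O)*(O + O²) (A(O) = (O + O²)*(14 + O) = (14 + O)*(O + O²))
431146/(A(14) - 302*(-271)) = 431146/(14*(14 + 14² + 15*14) - 302*(-271)) = 431146/(14*(14 + 196 + 210) + 81842) = 431146/(14*420 + 81842) = 431146/(5880 + 81842) = 431146/87722 = 431146*(1/87722) = 215573/43861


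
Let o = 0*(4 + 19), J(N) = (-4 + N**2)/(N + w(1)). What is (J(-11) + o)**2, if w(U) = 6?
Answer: 13689/25 ≈ 547.56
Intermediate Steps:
J(N) = (-4 + N**2)/(6 + N) (J(N) = (-4 + N**2)/(N + 6) = (-4 + N**2)/(6 + N))
o = 0 (o = 0*23 = 0)
(J(-11) + o)**2 = ((-4 + (-11)**2)/(6 - 11) + 0)**2 = ((-4 + 121)/(-5) + 0)**2 = (-1/5*117 + 0)**2 = (-117/5 + 0)**2 = (-117/5)**2 = 13689/25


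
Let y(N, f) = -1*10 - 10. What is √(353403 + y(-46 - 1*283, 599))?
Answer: √353383 ≈ 594.46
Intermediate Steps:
y(N, f) = -20 (y(N, f) = -10 - 10 = -20)
√(353403 + y(-46 - 1*283, 599)) = √(353403 - 20) = √353383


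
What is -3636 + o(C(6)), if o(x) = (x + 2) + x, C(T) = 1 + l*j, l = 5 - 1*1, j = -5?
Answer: -3672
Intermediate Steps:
l = 4 (l = 5 - 1 = 4)
C(T) = -19 (C(T) = 1 + 4*(-5) = 1 - 20 = -19)
o(x) = 2 + 2*x (o(x) = (2 + x) + x = 2 + 2*x)
-3636 + o(C(6)) = -3636 + (2 + 2*(-19)) = -3636 + (2 - 38) = -3636 - 36 = -3672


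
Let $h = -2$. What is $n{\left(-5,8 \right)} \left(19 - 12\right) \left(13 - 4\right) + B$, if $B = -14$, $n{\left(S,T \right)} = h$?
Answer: $-140$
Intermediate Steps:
$n{\left(S,T \right)} = -2$
$n{\left(-5,8 \right)} \left(19 - 12\right) \left(13 - 4\right) + B = - 2 \left(19 - 12\right) \left(13 - 4\right) - 14 = - 2 \cdot 7 \cdot 9 - 14 = \left(-2\right) 63 - 14 = -126 - 14 = -140$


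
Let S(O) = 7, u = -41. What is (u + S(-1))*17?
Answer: -578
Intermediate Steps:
(u + S(-1))*17 = (-41 + 7)*17 = -34*17 = -578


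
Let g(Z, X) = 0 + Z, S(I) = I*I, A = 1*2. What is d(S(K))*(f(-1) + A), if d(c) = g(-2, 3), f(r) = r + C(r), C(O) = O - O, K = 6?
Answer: -2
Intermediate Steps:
A = 2
C(O) = 0
S(I) = I**2
g(Z, X) = Z
f(r) = r (f(r) = r + 0 = r)
d(c) = -2
d(S(K))*(f(-1) + A) = -2*(-1 + 2) = -2*1 = -2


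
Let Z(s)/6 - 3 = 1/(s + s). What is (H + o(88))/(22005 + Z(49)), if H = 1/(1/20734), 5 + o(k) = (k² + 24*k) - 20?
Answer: 299537/215826 ≈ 1.3879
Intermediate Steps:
o(k) = -25 + k² + 24*k (o(k) = -5 + ((k² + 24*k) - 20) = -5 + (-20 + k² + 24*k) = -25 + k² + 24*k)
Z(s) = 18 + 3/s (Z(s) = 18 + 6/(s + s) = 18 + 6/((2*s)) = 18 + 6*(1/(2*s)) = 18 + 3/s)
H = 20734 (H = 1/(1/20734) = 20734)
(H + o(88))/(22005 + Z(49)) = (20734 + (-25 + 88² + 24*88))/(22005 + (18 + 3/49)) = (20734 + (-25 + 7744 + 2112))/(22005 + (18 + 3*(1/49))) = (20734 + 9831)/(22005 + (18 + 3/49)) = 30565/(22005 + 885/49) = 30565/(1079130/49) = 30565*(49/1079130) = 299537/215826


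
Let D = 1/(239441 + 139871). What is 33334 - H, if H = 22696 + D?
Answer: 4035121055/379312 ≈ 10638.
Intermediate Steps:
D = 1/379312 ≈ 2.6364e-6
H = 8608865153/379312 (H = 22696 + 1/379312 = 8608865153/379312 ≈ 22696.)
33334 - H = 33334 - 1*8608865153/379312 = 33334 - 8608865153/379312 = 4035121055/379312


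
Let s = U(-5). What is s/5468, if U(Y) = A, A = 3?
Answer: 3/5468 ≈ 0.00054865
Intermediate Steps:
U(Y) = 3
s = 3
s/5468 = 3/5468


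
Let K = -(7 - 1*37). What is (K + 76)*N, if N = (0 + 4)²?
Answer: 1696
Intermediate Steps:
K = 30 (K = -(7 - 37) = -1*(-30) = 30)
N = 16 (N = 4² = 16)
(K + 76)*N = (30 + 76)*16 = 106*16 = 1696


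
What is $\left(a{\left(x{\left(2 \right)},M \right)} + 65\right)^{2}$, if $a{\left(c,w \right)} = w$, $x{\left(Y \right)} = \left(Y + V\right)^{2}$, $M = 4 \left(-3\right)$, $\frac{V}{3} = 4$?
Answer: $2809$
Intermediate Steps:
$V = 12$ ($V = 3 \cdot 4 = 12$)
$M = -12$
$x{\left(Y \right)} = \left(12 + Y\right)^{2}$ ($x{\left(Y \right)} = \left(Y + 12\right)^{2} = \left(12 + Y\right)^{2}$)
$\left(a{\left(x{\left(2 \right)},M \right)} + 65\right)^{2} = \left(-12 + 65\right)^{2} = 53^{2} = 2809$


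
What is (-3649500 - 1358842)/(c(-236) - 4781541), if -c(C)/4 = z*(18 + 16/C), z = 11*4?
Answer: 295492178/282297127 ≈ 1.0467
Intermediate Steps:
z = 44
c(C) = -3168 - 2816/C (c(C) = -176*(18 + 16/C) = -4*(792 + 704/C) = -3168 - 2816/C)
(-3649500 - 1358842)/(c(-236) - 4781541) = (-3649500 - 1358842)/((-3168 - 2816/(-236)) - 4781541) = -5008342/((-3168 - 2816*(-1/236)) - 4781541) = -5008342/((-3168 + 704/59) - 4781541) = -5008342/(-186208/59 - 4781541) = -5008342/(-282297127/59) = -5008342*(-59/282297127) = 295492178/282297127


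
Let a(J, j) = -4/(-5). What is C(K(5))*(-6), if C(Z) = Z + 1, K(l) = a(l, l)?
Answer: -54/5 ≈ -10.800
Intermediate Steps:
a(J, j) = ⅘ (a(J, j) = -4*(-⅕) = ⅘)
K(l) = ⅘
C(Z) = 1 + Z
C(K(5))*(-6) = (1 + ⅘)*(-6) = (9/5)*(-6) = -54/5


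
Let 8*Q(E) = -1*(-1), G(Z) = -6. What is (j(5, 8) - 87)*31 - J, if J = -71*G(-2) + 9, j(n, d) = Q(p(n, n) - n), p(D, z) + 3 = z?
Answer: -25025/8 ≈ -3128.1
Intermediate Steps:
p(D, z) = -3 + z
Q(E) = 1/8 (Q(E) = (-1*(-1))/8 = (1/8)*1 = 1/8)
j(n, d) = 1/8
J = 435 (J = -71*(-6) + 9 = 426 + 9 = 435)
(j(5, 8) - 87)*31 - J = (1/8 - 87)*31 - 1*435 = -695/8*31 - 435 = -21545/8 - 435 = -25025/8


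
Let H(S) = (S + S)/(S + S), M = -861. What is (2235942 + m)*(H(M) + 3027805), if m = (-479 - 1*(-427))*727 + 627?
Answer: 6657433859590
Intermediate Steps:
m = -37177 (m = (-479 + 427)*727 + 627 = -52*727 + 627 = -37804 + 627 = -37177)
H(S) = 1 (H(S) = (2*S)/((2*S)) = (2*S)*(1/(2*S)) = 1)
(2235942 + m)*(H(M) + 3027805) = (2235942 - 37177)*(1 + 3027805) = 2198765*3027806 = 6657433859590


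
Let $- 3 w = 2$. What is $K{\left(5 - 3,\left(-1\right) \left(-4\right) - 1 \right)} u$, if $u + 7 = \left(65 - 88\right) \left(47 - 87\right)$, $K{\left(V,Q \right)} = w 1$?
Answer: $- \frac{1826}{3} \approx -608.67$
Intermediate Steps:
$w = - \frac{2}{3}$ ($w = \left(- \frac{1}{3}\right) 2 = - \frac{2}{3} \approx -0.66667$)
$K{\left(V,Q \right)} = - \frac{2}{3}$ ($K{\left(V,Q \right)} = \left(- \frac{2}{3}\right) 1 = - \frac{2}{3}$)
$u = 913$ ($u = -7 + \left(65 - 88\right) \left(47 - 87\right) = -7 - -920 = -7 + 920 = 913$)
$K{\left(5 - 3,\left(-1\right) \left(-4\right) - 1 \right)} u = \left(- \frac{2}{3}\right) 913 = - \frac{1826}{3}$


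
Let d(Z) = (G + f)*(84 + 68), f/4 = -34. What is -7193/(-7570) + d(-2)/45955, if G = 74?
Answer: 51842927/69575870 ≈ 0.74513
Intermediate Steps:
f = -136 (f = 4*(-34) = -136)
d(Z) = -9424 (d(Z) = (74 - 136)*(84 + 68) = -62*152 = -9424)
-7193/(-7570) + d(-2)/45955 = -7193/(-7570) - 9424/45955 = -7193*(-1/7570) - 9424*1/45955 = 7193/7570 - 9424/45955 = 51842927/69575870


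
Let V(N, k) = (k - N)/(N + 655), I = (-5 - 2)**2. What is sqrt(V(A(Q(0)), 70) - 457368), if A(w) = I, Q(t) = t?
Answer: 3*I*sqrt(393539729)/88 ≈ 676.29*I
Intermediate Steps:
I = 49 (I = (-7)**2 = 49)
A(w) = 49
V(N, k) = (k - N)/(655 + N)
sqrt(V(A(Q(0)), 70) - 457368) = sqrt((70 - 1*49)/(655 + 49) - 457368) = sqrt((70 - 49)/704 - 457368) = sqrt((1/704)*21 - 457368) = sqrt(21/704 - 457368) = sqrt(-321987051/704) = 3*I*sqrt(393539729)/88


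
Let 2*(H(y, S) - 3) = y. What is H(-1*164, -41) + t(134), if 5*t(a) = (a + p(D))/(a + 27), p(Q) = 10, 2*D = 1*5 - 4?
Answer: -63451/805 ≈ -78.821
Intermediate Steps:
H(y, S) = 3 + y/2
D = ½ (D = (1*5 - 4)/2 = (5 - 4)/2 = (½)*1 = ½ ≈ 0.50000)
t(a) = (10 + a)/(5*(27 + a)) (t(a) = ((a + 10)/(a + 27))/5 = ((10 + a)/(27 + a))/5 = (10 + a)/(5*(27 + a)))
H(-1*164, -41) + t(134) = (3 + (-1*164)/2) + (10 + 134)/(5*(27 + 134)) = (3 + (½)*(-164)) + (⅕)*144/161 = (3 - 82) + (⅕)*(1/161)*144 = -79 + 144/805 = -63451/805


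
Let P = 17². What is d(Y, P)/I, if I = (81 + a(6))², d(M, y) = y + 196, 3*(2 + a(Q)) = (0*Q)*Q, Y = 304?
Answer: 485/6241 ≈ 0.077712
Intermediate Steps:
a(Q) = -2 (a(Q) = -2 + ((0*Q)*Q)/3 = -2 + (0*Q)/3 = -2 + (⅓)*0 = -2 + 0 = -2)
P = 289
d(M, y) = 196 + y
I = 6241 (I = (81 - 2)² = 79² = 6241)
d(Y, P)/I = (196 + 289)/6241 = 485*(1/6241) = 485/6241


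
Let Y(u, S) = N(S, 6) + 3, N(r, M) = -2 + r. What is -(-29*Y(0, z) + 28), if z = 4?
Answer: 117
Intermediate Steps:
Y(u, S) = 1 + S (Y(u, S) = (-2 + S) + 3 = 1 + S)
-(-29*Y(0, z) + 28) = -(-29*(1 + 4) + 28) = -(-29*5 + 28) = -(-145 + 28) = -1*(-117) = 117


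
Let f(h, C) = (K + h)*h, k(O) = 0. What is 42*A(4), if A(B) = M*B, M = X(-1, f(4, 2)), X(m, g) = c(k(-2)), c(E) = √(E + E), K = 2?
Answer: 0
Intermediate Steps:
c(E) = √2*√E (c(E) = √(2*E) = √2*√E)
f(h, C) = h*(2 + h) (f(h, C) = (2 + h)*h = h*(2 + h))
X(m, g) = 0 (X(m, g) = √2*√0 = √2*0 = 0)
M = 0
A(B) = 0 (A(B) = 0*B = 0)
42*A(4) = 42*0 = 0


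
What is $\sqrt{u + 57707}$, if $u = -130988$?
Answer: $i \sqrt{73281} \approx 270.7 i$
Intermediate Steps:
$\sqrt{u + 57707} = \sqrt{-130988 + 57707} = \sqrt{-73281} = i \sqrt{73281}$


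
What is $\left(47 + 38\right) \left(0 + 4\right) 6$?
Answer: $2040$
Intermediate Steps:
$\left(47 + 38\right) \left(0 + 4\right) 6 = 85 \cdot 4 \cdot 6 = 85 \cdot 24 = 2040$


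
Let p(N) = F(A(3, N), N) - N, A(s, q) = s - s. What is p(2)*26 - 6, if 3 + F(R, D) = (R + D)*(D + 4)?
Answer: 176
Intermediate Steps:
A(s, q) = 0
F(R, D) = -3 + (4 + D)*(D + R) (F(R, D) = -3 + (R + D)*(D + 4) = -3 + (D + R)*(4 + D) = -3 + (4 + D)*(D + R))
p(N) = -3 + N**2 + 3*N (p(N) = (-3 + N**2 + 4*N + 4*0 + N*0) - N = (-3 + N**2 + 4*N + 0 + 0) - N = (-3 + N**2 + 4*N) - N = -3 + N**2 + 3*N)
p(2)*26 - 6 = (-3 + 2**2 + 3*2)*26 - 6 = (-3 + 4 + 6)*26 - 6 = 7*26 - 6 = 182 - 6 = 176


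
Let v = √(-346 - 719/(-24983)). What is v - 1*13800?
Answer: -13800 + I*√215938037217/24983 ≈ -13800.0 + 18.6*I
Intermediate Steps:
v = I*√215938037217/24983 (v = √(-346 - 719*(-1/24983)) = √(-346 + 719/24983) = √(-8643399/24983) = I*√215938037217/24983 ≈ 18.6*I)
v - 1*13800 = I*√215938037217/24983 - 1*13800 = I*√215938037217/24983 - 13800 = -13800 + I*√215938037217/24983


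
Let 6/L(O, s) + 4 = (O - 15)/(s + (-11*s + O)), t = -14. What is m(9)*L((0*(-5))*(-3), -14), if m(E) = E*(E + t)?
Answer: 1512/23 ≈ 65.739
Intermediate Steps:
m(E) = E*(-14 + E) (m(E) = E*(E - 14) = E*(-14 + E))
L(O, s) = 6/(-4 + (-15 + O)/(O - 10*s)) (L(O, s) = 6/(-4 + (O - 15)/(s + (-11*s + O))) = 6/(-4 + (-15 + O)/(s + (O - 11*s))) = 6/(-4 + (-15 + O)/(O - 10*s)))
m(9)*L((0*(-5))*(-3), -14) = (9*(-14 + 9))*(6*(-0*(-5)*(-3) + 10*(-14))/(15 - 40*(-14) + 3*((0*(-5))*(-3)))) = (9*(-5))*(6*(-0*(-3) - 140)/(15 + 560 + 3*(0*(-3)))) = -270*(-1*0 - 140)/(15 + 560 + 3*0) = -270*(0 - 140)/(15 + 560 + 0) = -270*(-140)/575 = -45*(-168/115) = 1512/23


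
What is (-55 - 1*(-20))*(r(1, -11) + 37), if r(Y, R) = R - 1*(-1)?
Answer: -945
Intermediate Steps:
r(Y, R) = 1 + R (r(Y, R) = R + 1 = 1 + R)
(-55 - 1*(-20))*(r(1, -11) + 37) = (-55 - 1*(-20))*((1 - 11) + 37) = (-55 + 20)*(-10 + 37) = -35*27 = -945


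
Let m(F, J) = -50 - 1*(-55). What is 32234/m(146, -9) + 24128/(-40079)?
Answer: 99368142/15415 ≈ 6446.2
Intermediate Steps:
m(F, J) = 5 (m(F, J) = -50 + 55 = 5)
32234/m(146, -9) + 24128/(-40079) = 32234/5 + 24128/(-40079) = 32234*(⅕) + 24128*(-1/40079) = 32234/5 - 1856/3083 = 99368142/15415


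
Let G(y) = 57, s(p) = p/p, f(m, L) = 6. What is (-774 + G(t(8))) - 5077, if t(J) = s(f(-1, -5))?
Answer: -5794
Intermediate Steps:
s(p) = 1
t(J) = 1
(-774 + G(t(8))) - 5077 = (-774 + 57) - 5077 = -717 - 5077 = -5794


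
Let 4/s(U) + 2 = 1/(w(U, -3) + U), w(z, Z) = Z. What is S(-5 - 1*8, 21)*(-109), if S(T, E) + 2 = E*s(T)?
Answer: 51230/11 ≈ 4657.3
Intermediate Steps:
s(U) = 4/(-2 + 1/(-3 + U))
S(T, E) = -2 + 4*E*(3 - T)/(-7 + 2*T) (S(T, E) = -2 + E*(4*(3 - T)/(-7 + 2*T)) = -2 + 4*E*(3 - T)/(-7 + 2*T))
S(-5 - 1*8, 21)*(-109) = (2*(7 - 2*(-5 - 1*8) - 2*21*(-3 + (-5 - 1*8)))/(-7 + 2*(-5 - 1*8)))*(-109) = (2*(7 - 2*(-5 - 8) - 2*21*(-3 + (-5 - 8)))/(-7 + 2*(-5 - 8)))*(-109) = (2*(7 - 2*(-13) - 2*21*(-3 - 13))/(-7 + 2*(-13)))*(-109) = (2*(7 + 26 - 2*21*(-16))/(-7 - 26))*(-109) = (2*(7 + 26 + 672)/(-33))*(-109) = (2*(-1/33)*705)*(-109) = -470/11*(-109) = 51230/11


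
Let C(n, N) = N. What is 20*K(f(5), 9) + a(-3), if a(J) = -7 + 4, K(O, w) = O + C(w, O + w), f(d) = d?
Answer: 377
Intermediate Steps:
K(O, w) = w + 2*O (K(O, w) = O + (O + w) = w + 2*O)
a(J) = -3
20*K(f(5), 9) + a(-3) = 20*(9 + 2*5) - 3 = 20*(9 + 10) - 3 = 20*19 - 3 = 380 - 3 = 377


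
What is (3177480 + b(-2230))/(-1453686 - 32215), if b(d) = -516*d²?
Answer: 2562838920/1485901 ≈ 1724.8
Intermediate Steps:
(3177480 + b(-2230))/(-1453686 - 32215) = (3177480 - 516*(-2230)²)/(-1453686 - 32215) = (3177480 - 516*4972900)/(-1485901) = (3177480 - 2566016400)*(-1/1485901) = -2562838920*(-1/1485901) = 2562838920/1485901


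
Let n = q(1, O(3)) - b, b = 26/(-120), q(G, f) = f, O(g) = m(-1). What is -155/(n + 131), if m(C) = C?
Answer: -9300/7813 ≈ -1.1903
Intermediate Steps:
O(g) = -1
b = -13/60 (b = 26*(-1/120) = -13/60 ≈ -0.21667)
n = -47/60 (n = -1 - 1*(-13/60) = -1 + 13/60 = -47/60 ≈ -0.78333)
-155/(n + 131) = -155/(-47/60 + 131) = -155/7813/60 = -155*60/7813 = -9300/7813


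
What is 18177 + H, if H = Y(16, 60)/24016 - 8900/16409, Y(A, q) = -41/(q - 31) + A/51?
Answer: 10594005910144909/582842166576 ≈ 18176.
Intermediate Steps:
Y(A, q) = -41/(-31 + q) + A/51 (Y(A, q) = -41/(-31 + q) + A*(1/51) = -41/(-31 + q) + A/51)
H = -316151707043/582842166576 (H = ((-2091 - 31*16 + 16*60)/(51*(-31 + 60)))/24016 - 8900/16409 = ((1/51)*(-2091 - 496 + 960)/29)*(1/24016) - 8900*1/16409 = ((1/51)*(1/29)*(-1627))*(1/24016) - 8900/16409 = -1627/1479*1/24016 - 8900/16409 = -1627/35519664 - 8900/16409 = -316151707043/582842166576 ≈ -0.54243)
18177 + H = 18177 - 316151707043/582842166576 = 10594005910144909/582842166576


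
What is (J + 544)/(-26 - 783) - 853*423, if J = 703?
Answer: -291903818/809 ≈ -3.6082e+5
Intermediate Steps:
(J + 544)/(-26 - 783) - 853*423 = (703 + 544)/(-26 - 783) - 853*423 = 1247/(-809) - 360819 = 1247*(-1/809) - 360819 = -1247/809 - 360819 = -291903818/809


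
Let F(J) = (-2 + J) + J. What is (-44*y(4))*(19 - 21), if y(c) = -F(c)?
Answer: -528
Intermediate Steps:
F(J) = -2 + 2*J
y(c) = 2 - 2*c (y(c) = -(-2 + 2*c) = 2 - 2*c)
(-44*y(4))*(19 - 21) = (-44*(2 - 2*4))*(19 - 21) = -44*(2 - 8)*(-2) = -44*(-6)*(-2) = 264*(-2) = -528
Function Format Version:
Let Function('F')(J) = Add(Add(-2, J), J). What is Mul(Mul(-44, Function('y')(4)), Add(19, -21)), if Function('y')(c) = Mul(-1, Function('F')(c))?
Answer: -528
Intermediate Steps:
Function('F')(J) = Add(-2, Mul(2, J))
Function('y')(c) = Add(2, Mul(-2, c)) (Function('y')(c) = Mul(-1, Add(-2, Mul(2, c))) = Add(2, Mul(-2, c)))
Mul(Mul(-44, Function('y')(4)), Add(19, -21)) = Mul(Mul(-44, Add(2, Mul(-2, 4))), Add(19, -21)) = Mul(Mul(-44, Add(2, -8)), -2) = Mul(Mul(-44, -6), -2) = Mul(264, -2) = -528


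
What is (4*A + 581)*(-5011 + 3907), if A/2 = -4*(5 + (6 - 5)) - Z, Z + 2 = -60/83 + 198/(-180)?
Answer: -192236208/415 ≈ -4.6322e+5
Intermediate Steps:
Z = -3173/830 (Z = -2 + (-60/83 + 198/(-180)) = -2 + (-60*1/83 + 198*(-1/180)) = -2 + (-60/83 - 11/10) = -2 - 1513/830 = -3173/830 ≈ -3.8229)
A = -16747/415 (A = 2*(-4*(5 + (6 - 5)) - 1*(-3173/830)) = 2*(-4*(5 + 1) + 3173/830) = 2*(-4*6 + 3173/830) = 2*(-24 + 3173/830) = 2*(-16747/830) = -16747/415 ≈ -40.354)
(4*A + 581)*(-5011 + 3907) = (4*(-16747/415) + 581)*(-5011 + 3907) = (-66988/415 + 581)*(-1104) = (174127/415)*(-1104) = -192236208/415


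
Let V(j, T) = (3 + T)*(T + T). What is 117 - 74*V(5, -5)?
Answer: -1363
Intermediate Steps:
V(j, T) = 2*T*(3 + T) (V(j, T) = (3 + T)*(2*T) = 2*T*(3 + T))
117 - 74*V(5, -5) = 117 - 148*(-5)*(3 - 5) = 117 - 148*(-5)*(-2) = 117 - 74*20 = 117 - 1480 = -1363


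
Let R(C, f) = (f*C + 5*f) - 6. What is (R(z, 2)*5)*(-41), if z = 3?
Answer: -2050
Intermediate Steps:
R(C, f) = -6 + 5*f + C*f (R(C, f) = (C*f + 5*f) - 6 = (5*f + C*f) - 6 = -6 + 5*f + C*f)
(R(z, 2)*5)*(-41) = ((-6 + 5*2 + 3*2)*5)*(-41) = ((-6 + 10 + 6)*5)*(-41) = (10*5)*(-41) = 50*(-41) = -2050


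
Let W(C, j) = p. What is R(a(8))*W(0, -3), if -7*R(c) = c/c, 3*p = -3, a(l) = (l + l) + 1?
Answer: ⅐ ≈ 0.14286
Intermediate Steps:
a(l) = 1 + 2*l (a(l) = 2*l + 1 = 1 + 2*l)
p = -1 (p = (⅓)*(-3) = -1)
W(C, j) = -1
R(c) = -⅐ (R(c) = -c/(7*c) = -⅐*1 = -⅐)
R(a(8))*W(0, -3) = -⅐*(-1) = ⅐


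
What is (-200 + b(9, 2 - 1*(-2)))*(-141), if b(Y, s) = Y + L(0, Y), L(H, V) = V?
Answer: 25662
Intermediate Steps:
b(Y, s) = 2*Y (b(Y, s) = Y + Y = 2*Y)
(-200 + b(9, 2 - 1*(-2)))*(-141) = (-200 + 2*9)*(-141) = (-200 + 18)*(-141) = -182*(-141) = 25662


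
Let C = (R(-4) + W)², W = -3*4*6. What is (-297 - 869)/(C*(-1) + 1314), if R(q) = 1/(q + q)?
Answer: 74624/248833 ≈ 0.29990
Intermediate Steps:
W = -72 (W = -12*6 = -72)
R(q) = 1/(2*q)
C = 332929/64 (C = ((½)/(-4) - 72)² = ((½)*(-¼) - 72)² = (-⅛ - 72)² = (-577/8)² = 332929/64 ≈ 5202.0)
(-297 - 869)/(C*(-1) + 1314) = (-297 - 869)/((332929/64)*(-1) + 1314) = -1166/(-332929/64 + 1314) = -1166/(-248833/64) = -1166*(-64/248833) = 74624/248833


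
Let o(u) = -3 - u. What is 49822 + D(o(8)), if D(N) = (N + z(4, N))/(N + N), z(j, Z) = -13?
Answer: 548054/11 ≈ 49823.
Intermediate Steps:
D(N) = (-13 + N)/(2*N) (D(N) = (N - 13)/(N + N) = (-13 + N)/((2*N)) = (-13 + N)*(1/(2*N)) = (-13 + N)/(2*N))
49822 + D(o(8)) = 49822 + (-13 + (-3 - 1*8))/(2*(-3 - 1*8)) = 49822 + (-13 + (-3 - 8))/(2*(-3 - 8)) = 49822 + (½)*(-13 - 11)/(-11) = 49822 + (½)*(-1/11)*(-24) = 49822 + 12/11 = 548054/11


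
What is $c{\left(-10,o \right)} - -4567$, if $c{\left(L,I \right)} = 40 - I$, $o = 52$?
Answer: $4555$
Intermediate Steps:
$c{\left(-10,o \right)} - -4567 = \left(40 - 52\right) - -4567 = \left(40 - 52\right) + 4567 = -12 + 4567 = 4555$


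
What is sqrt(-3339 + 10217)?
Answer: sqrt(6878) ≈ 82.934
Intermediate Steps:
sqrt(-3339 + 10217) = sqrt(6878)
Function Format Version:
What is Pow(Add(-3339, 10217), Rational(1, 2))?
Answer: Pow(6878, Rational(1, 2)) ≈ 82.934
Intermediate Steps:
Pow(Add(-3339, 10217), Rational(1, 2)) = Pow(6878, Rational(1, 2))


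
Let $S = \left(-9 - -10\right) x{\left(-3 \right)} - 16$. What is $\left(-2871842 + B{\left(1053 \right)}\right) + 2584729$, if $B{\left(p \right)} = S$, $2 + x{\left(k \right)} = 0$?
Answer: $-287131$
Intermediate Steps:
$x{\left(k \right)} = -2$ ($x{\left(k \right)} = -2 + 0 = -2$)
$S = -18$ ($S = \left(-9 - -10\right) \left(-2\right) - 16 = \left(-9 + 10\right) \left(-2\right) - 16 = 1 \left(-2\right) - 16 = -2 - 16 = -18$)
$B{\left(p \right)} = -18$
$\left(-2871842 + B{\left(1053 \right)}\right) + 2584729 = \left(-2871842 - 18\right) + 2584729 = -2871860 + 2584729 = -287131$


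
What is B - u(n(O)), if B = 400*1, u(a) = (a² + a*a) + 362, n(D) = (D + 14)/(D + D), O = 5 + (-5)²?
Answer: 8308/225 ≈ 36.924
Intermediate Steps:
O = 30 (O = 5 + 25 = 30)
n(D) = (14 + D)/(2*D) (n(D) = (14 + D)/((2*D)) = (14 + D)*(1/(2*D)) = (14 + D)/(2*D))
u(a) = 362 + 2*a² (u(a) = (a² + a²) + 362 = 2*a² + 362 = 362 + 2*a²)
B = 400
B - u(n(O)) = 400 - (362 + 2*((½)*(14 + 30)/30)²) = 400 - (362 + 2*((½)*(1/30)*44)²) = 400 - (362 + 2*(11/15)²) = 400 - (362 + 2*(121/225)) = 400 - (362 + 242/225) = 400 - 1*81692/225 = 400 - 81692/225 = 8308/225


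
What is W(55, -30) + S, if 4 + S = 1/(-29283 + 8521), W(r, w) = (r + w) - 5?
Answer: 332191/20762 ≈ 16.000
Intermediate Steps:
W(r, w) = -5 + r + w
S = -83049/20762 (S = -4 + 1/(-29283 + 8521) = -4 + 1/(-20762) = -4 - 1/20762 = -83049/20762 ≈ -4.0000)
W(55, -30) + S = (-5 + 55 - 30) - 83049/20762 = 20 - 83049/20762 = 332191/20762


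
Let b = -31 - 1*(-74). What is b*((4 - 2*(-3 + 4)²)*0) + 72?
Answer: 72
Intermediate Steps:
b = 43 (b = -31 + 74 = 43)
b*((4 - 2*(-3 + 4)²)*0) + 72 = 43*((4 - 2*(-3 + 4)²)*0) + 72 = 43*((4 - 2*1²)*0) + 72 = 43*((4 - 2*1)*0) + 72 = 43*((4 - 2)*0) + 72 = 43*(2*0) + 72 = 43*0 + 72 = 0 + 72 = 72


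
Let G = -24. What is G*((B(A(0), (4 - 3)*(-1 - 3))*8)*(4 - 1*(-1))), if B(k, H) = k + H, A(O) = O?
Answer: 3840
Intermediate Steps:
B(k, H) = H + k
G*((B(A(0), (4 - 3)*(-1 - 3))*8)*(4 - 1*(-1))) = -24*((4 - 3)*(-1 - 3) + 0)*8*(4 - 1*(-1)) = -24*(1*(-4) + 0)*8*(4 + 1) = -24*(-4 + 0)*8*5 = -24*(-4*8)*5 = -(-768)*5 = -24*(-160) = 3840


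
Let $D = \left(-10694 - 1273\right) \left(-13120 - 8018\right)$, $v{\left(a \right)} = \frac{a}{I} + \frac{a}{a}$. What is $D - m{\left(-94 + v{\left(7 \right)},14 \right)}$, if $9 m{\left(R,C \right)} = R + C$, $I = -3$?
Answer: $\frac{6829878286}{27} \approx 2.5296 \cdot 10^{8}$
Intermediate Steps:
$v{\left(a \right)} = 1 - \frac{a}{3}$ ($v{\left(a \right)} = \frac{a}{-3} + \frac{a}{a} = a \left(- \frac{1}{3}\right) + 1 = - \frac{a}{3} + 1 = 1 - \frac{a}{3}$)
$D = 252958446$ ($D = \left(-11967\right) \left(-21138\right) = 252958446$)
$m{\left(R,C \right)} = \frac{C}{9} + \frac{R}{9}$ ($m{\left(R,C \right)} = \frac{R + C}{9} = \frac{C + R}{9} = \frac{C}{9} + \frac{R}{9}$)
$D - m{\left(-94 + v{\left(7 \right)},14 \right)} = 252958446 - \left(\frac{1}{9} \cdot 14 + \frac{-94 + \left(1 - \frac{7}{3}\right)}{9}\right) = 252958446 - \left(\frac{14}{9} + \frac{-94 + \left(1 - \frac{7}{3}\right)}{9}\right) = 252958446 - \left(\frac{14}{9} + \frac{-94 - \frac{4}{3}}{9}\right) = 252958446 - \left(\frac{14}{9} + \frac{1}{9} \left(- \frac{286}{3}\right)\right) = 252958446 - \left(\frac{14}{9} - \frac{286}{27}\right) = 252958446 - - \frac{244}{27} = 252958446 + \frac{244}{27} = \frac{6829878286}{27}$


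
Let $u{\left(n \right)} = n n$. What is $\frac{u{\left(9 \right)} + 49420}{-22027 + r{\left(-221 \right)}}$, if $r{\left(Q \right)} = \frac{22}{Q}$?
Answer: $- \frac{10939721}{4867989} \approx -2.2473$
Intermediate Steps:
$u{\left(n \right)} = n^{2}$
$\frac{u{\left(9 \right)} + 49420}{-22027 + r{\left(-221 \right)}} = \frac{9^{2} + 49420}{-22027 + \frac{22}{-221}} = \frac{81 + 49420}{-22027 + 22 \left(- \frac{1}{221}\right)} = \frac{49501}{-22027 - \frac{22}{221}} = \frac{49501}{- \frac{4867989}{221}} = 49501 \left(- \frac{221}{4867989}\right) = - \frac{10939721}{4867989}$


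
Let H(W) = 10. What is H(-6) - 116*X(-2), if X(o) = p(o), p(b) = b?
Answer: 242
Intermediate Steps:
X(o) = o
H(-6) - 116*X(-2) = 10 - 116*(-2) = 10 + 232 = 242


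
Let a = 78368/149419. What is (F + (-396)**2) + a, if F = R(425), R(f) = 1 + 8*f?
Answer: 23939542291/149419 ≈ 1.6022e+5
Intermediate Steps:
a = 78368/149419 (a = 78368*(1/149419) = 78368/149419 ≈ 0.52448)
F = 3401 (F = 1 + 8*425 = 1 + 3400 = 3401)
(F + (-396)**2) + a = (3401 + (-396)**2) + 78368/149419 = (3401 + 156816) + 78368/149419 = 160217 + 78368/149419 = 23939542291/149419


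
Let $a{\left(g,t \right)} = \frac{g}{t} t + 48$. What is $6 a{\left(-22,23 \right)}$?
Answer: $156$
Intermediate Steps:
$a{\left(g,t \right)} = 48 + g$ ($a{\left(g,t \right)} = \frac{g}{t} t + 48 = g + 48 = 48 + g$)
$6 a{\left(-22,23 \right)} = 6 \left(48 - 22\right) = 6 \cdot 26 = 156$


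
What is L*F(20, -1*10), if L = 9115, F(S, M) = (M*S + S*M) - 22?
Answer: -3846530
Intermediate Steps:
F(S, M) = -22 + 2*M*S (F(S, M) = (M*S + M*S) - 22 = 2*M*S - 22 = -22 + 2*M*S)
L*F(20, -1*10) = 9115*(-22 + 2*(-1*10)*20) = 9115*(-22 + 2*(-10)*20) = 9115*(-22 - 400) = 9115*(-422) = -3846530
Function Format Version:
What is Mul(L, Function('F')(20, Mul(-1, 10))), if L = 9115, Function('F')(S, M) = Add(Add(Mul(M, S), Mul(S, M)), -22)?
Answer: -3846530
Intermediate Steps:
Function('F')(S, M) = Add(-22, Mul(2, M, S)) (Function('F')(S, M) = Add(Add(Mul(M, S), Mul(M, S)), -22) = Add(Mul(2, M, S), -22) = Add(-22, Mul(2, M, S)))
Mul(L, Function('F')(20, Mul(-1, 10))) = Mul(9115, Add(-22, Mul(2, Mul(-1, 10), 20))) = Mul(9115, Add(-22, Mul(2, -10, 20))) = Mul(9115, Add(-22, -400)) = Mul(9115, -422) = -3846530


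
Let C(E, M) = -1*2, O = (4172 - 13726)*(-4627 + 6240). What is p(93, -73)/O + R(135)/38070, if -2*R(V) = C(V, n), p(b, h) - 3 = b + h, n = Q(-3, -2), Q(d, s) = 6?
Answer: 3633748/146670404535 ≈ 2.4775e-5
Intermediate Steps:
n = 6
p(b, h) = 3 + b + h (p(b, h) = 3 + (b + h) = 3 + b + h)
O = -15410602 (O = -9554*1613 = -15410602)
C(E, M) = -2
R(V) = 1 (R(V) = -½*(-2) = 1)
p(93, -73)/O + R(135)/38070 = (3 + 93 - 73)/(-15410602) + 1/38070 = 23*(-1/15410602) + 1*(1/38070) = -23/15410602 + 1/38070 = 3633748/146670404535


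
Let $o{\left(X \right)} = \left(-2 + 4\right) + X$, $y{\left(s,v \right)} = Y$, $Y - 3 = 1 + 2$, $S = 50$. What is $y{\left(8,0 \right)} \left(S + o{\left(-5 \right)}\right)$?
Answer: $282$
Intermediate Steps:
$Y = 6$ ($Y = 3 + \left(1 + 2\right) = 3 + 3 = 6$)
$y{\left(s,v \right)} = 6$
$o{\left(X \right)} = 2 + X$
$y{\left(8,0 \right)} \left(S + o{\left(-5 \right)}\right) = 6 \left(50 + \left(2 - 5\right)\right) = 6 \left(50 - 3\right) = 6 \cdot 47 = 282$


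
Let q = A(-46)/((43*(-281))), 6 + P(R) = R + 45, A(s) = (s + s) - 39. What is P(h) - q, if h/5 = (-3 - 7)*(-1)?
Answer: 1075256/12083 ≈ 88.989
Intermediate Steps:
h = 50 (h = 5*((-3 - 7)*(-1)) = 5*(-10*(-1)) = 5*10 = 50)
A(s) = -39 + 2*s (A(s) = 2*s - 39 = -39 + 2*s)
P(R) = 39 + R (P(R) = -6 + (R + 45) = -6 + (45 + R) = 39 + R)
q = 131/12083 (q = (-39 + 2*(-46))/((43*(-281))) = (-39 - 92)/(-12083) = -131*(-1/12083) = 131/12083 ≈ 0.010842)
P(h) - q = (39 + 50) - 1*131/12083 = 89 - 131/12083 = 1075256/12083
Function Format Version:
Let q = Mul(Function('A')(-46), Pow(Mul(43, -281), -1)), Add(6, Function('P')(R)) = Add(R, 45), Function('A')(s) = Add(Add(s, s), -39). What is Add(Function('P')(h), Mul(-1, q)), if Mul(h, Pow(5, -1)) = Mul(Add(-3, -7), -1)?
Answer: Rational(1075256, 12083) ≈ 88.989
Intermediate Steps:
h = 50 (h = Mul(5, Mul(Add(-3, -7), -1)) = Mul(5, Mul(-10, -1)) = Mul(5, 10) = 50)
Function('A')(s) = Add(-39, Mul(2, s)) (Function('A')(s) = Add(Mul(2, s), -39) = Add(-39, Mul(2, s)))
Function('P')(R) = Add(39, R) (Function('P')(R) = Add(-6, Add(R, 45)) = Add(-6, Add(45, R)) = Add(39, R))
q = Rational(131, 12083) (q = Mul(Add(-39, Mul(2, -46)), Pow(Mul(43, -281), -1)) = Mul(Add(-39, -92), Pow(-12083, -1)) = Mul(-131, Rational(-1, 12083)) = Rational(131, 12083) ≈ 0.010842)
Add(Function('P')(h), Mul(-1, q)) = Add(Add(39, 50), Mul(-1, Rational(131, 12083))) = Add(89, Rational(-131, 12083)) = Rational(1075256, 12083)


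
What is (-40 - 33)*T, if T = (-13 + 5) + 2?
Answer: 438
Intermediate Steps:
T = -6 (T = -8 + 2 = -6)
(-40 - 33)*T = (-40 - 33)*(-6) = -73*(-6) = 438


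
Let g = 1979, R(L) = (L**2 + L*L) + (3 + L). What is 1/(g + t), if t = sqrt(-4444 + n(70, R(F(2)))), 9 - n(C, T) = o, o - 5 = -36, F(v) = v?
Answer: 1979/3920845 - 2*I*sqrt(1101)/3920845 ≈ 0.00050474 - 1.6926e-5*I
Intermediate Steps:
R(L) = 3 + L + 2*L**2 (R(L) = (L**2 + L**2) + (3 + L) = 2*L**2 + (3 + L) = 3 + L + 2*L**2)
o = -31 (o = 5 - 36 = -31)
n(C, T) = 40 (n(C, T) = 9 - 1*(-31) = 9 + 31 = 40)
t = 2*I*sqrt(1101) (t = sqrt(-4444 + 40) = sqrt(-4404) = 2*I*sqrt(1101) ≈ 66.363*I)
1/(g + t) = 1/(1979 + 2*I*sqrt(1101))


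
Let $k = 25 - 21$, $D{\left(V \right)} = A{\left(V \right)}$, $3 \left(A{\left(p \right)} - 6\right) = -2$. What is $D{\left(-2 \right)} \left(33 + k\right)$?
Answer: $\frac{592}{3} \approx 197.33$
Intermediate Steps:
$A{\left(p \right)} = \frac{16}{3}$ ($A{\left(p \right)} = 6 + \frac{1}{3} \left(-2\right) = 6 - \frac{2}{3} = \frac{16}{3}$)
$D{\left(V \right)} = \frac{16}{3}$
$k = 4$ ($k = 25 - 21 = 4$)
$D{\left(-2 \right)} \left(33 + k\right) = \frac{16 \left(33 + 4\right)}{3} = \frac{16}{3} \cdot 37 = \frac{592}{3}$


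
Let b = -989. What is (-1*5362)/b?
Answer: 5362/989 ≈ 5.4216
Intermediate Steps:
(-1*5362)/b = -1*5362/(-989) = -5362*(-1/989) = 5362/989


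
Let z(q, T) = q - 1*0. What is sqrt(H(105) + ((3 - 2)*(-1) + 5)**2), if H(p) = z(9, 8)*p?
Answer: 31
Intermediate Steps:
z(q, T) = q (z(q, T) = q + 0 = q)
H(p) = 9*p
sqrt(H(105) + ((3 - 2)*(-1) + 5)**2) = sqrt(9*105 + ((3 - 2)*(-1) + 5)**2) = sqrt(945 + (1*(-1) + 5)**2) = sqrt(945 + (-1 + 5)**2) = sqrt(945 + 4**2) = sqrt(945 + 16) = sqrt(961) = 31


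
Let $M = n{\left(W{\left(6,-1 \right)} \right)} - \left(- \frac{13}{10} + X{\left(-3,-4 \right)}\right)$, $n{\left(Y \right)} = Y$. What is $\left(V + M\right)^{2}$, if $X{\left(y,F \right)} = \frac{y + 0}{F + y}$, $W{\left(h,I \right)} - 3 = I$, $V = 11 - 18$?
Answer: $\frac{83521}{4900} \approx 17.045$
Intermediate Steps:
$V = -7$ ($V = 11 - 18 = -7$)
$W{\left(h,I \right)} = 3 + I$
$X{\left(y,F \right)} = \frac{y}{F + y}$
$M = \frac{201}{70}$ ($M = \left(3 - 1\right) - \left(- \frac{13}{10} - \frac{3}{-4 - 3}\right) = 2 - \left(- \frac{13}{10} - \frac{3}{-7}\right) = 2 + \left(\frac{13}{10} - \left(-3\right) \left(- \frac{1}{7}\right)\right) = 2 + \left(\frac{13}{10} - \frac{3}{7}\right) = 2 + \frac{61}{70} = \frac{201}{70} \approx 2.8714$)
$\left(V + M\right)^{2} = \left(-7 + \frac{201}{70}\right)^{2} = \left(- \frac{289}{70}\right)^{2} = \frac{83521}{4900}$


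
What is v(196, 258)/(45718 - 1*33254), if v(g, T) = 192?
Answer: 12/779 ≈ 0.015404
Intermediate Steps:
v(196, 258)/(45718 - 1*33254) = 192/(45718 - 1*33254) = 192/(45718 - 33254) = 192/12464 = 192*(1/12464) = 12/779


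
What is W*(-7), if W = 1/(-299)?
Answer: 7/299 ≈ 0.023411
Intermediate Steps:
W = -1/299 ≈ -0.0033445
W*(-7) = -1/299*(-7) = 7/299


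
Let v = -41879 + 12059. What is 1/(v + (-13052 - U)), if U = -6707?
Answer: -1/36165 ≈ -2.7651e-5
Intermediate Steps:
v = -29820
1/(v + (-13052 - U)) = 1/(-29820 + (-13052 - 1*(-6707))) = 1/(-29820 + (-13052 + 6707)) = 1/(-29820 - 6345) = 1/(-36165) = -1/36165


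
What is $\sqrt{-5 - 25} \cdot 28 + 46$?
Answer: $46 + 28 i \sqrt{30} \approx 46.0 + 153.36 i$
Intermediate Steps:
$\sqrt{-5 - 25} \cdot 28 + 46 = \sqrt{-30} \cdot 28 + 46 = i \sqrt{30} \cdot 28 + 46 = 28 i \sqrt{30} + 46 = 46 + 28 i \sqrt{30}$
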